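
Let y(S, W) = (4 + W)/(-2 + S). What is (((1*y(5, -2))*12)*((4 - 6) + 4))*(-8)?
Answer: -128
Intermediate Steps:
y(S, W) = (4 + W)/(-2 + S)
(((1*y(5, -2))*12)*((4 - 6) + 4))*(-8) = (((1*((4 - 2)/(-2 + 5)))*12)*((4 - 6) + 4))*(-8) = (((1*(2/3))*12)*(-2 + 4))*(-8) = (((1*((⅓)*2))*12)*2)*(-8) = (((1*(⅔))*12)*2)*(-8) = (((⅔)*12)*2)*(-8) = (8*2)*(-8) = 16*(-8) = -128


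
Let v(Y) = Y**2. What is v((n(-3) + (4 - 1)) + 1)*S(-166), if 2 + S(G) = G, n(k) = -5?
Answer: -168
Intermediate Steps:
S(G) = -2 + G
v((n(-3) + (4 - 1)) + 1)*S(-166) = ((-5 + (4 - 1)) + 1)**2*(-2 - 166) = ((-5 + 3) + 1)**2*(-168) = (-2 + 1)**2*(-168) = (-1)**2*(-168) = 1*(-168) = -168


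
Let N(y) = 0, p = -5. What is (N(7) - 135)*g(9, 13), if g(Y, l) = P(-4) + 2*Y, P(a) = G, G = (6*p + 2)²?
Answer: -108270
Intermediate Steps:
G = 784 (G = (6*(-5) + 2)² = (-30 + 2)² = (-28)² = 784)
P(a) = 784
g(Y, l) = 784 + 2*Y
(N(7) - 135)*g(9, 13) = (0 - 135)*(784 + 2*9) = -135*(784 + 18) = -135*802 = -108270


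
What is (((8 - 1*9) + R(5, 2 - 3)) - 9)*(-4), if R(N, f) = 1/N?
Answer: 196/5 ≈ 39.200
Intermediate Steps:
(((8 - 1*9) + R(5, 2 - 3)) - 9)*(-4) = (((8 - 1*9) + 1/5) - 9)*(-4) = (((8 - 9) + ⅕) - 9)*(-4) = ((-1 + ⅕) - 9)*(-4) = (-⅘ - 9)*(-4) = -49/5*(-4) = 196/5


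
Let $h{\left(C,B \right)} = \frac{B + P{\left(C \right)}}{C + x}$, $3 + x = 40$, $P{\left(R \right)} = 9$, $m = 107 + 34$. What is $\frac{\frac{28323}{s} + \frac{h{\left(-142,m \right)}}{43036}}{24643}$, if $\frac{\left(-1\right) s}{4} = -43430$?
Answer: $\frac{2132655799}{322413594353480} \approx 6.6147 \cdot 10^{-6}$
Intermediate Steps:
$m = 141$
$s = 173720$ ($s = \left(-4\right) \left(-43430\right) = 173720$)
$x = 37$ ($x = -3 + 40 = 37$)
$h{\left(C,B \right)} = \frac{9 + B}{37 + C}$ ($h{\left(C,B \right)} = \frac{B + 9}{C + 37} = \frac{9 + B}{37 + C}$)
$\frac{\frac{28323}{s} + \frac{h{\left(-142,m \right)}}{43036}}{24643} = \frac{\frac{28323}{173720} + \frac{\frac{1}{37 - 142} \left(9 + 141\right)}{43036}}{24643} = \left(28323 \cdot \frac{1}{173720} + \frac{1}{-105} \cdot 150 \cdot \frac{1}{43036}\right) \frac{1}{24643} = \left(\frac{28323}{173720} + \left(- \frac{1}{105}\right) 150 \cdot \frac{1}{43036}\right) \frac{1}{24643} = \left(\frac{28323}{173720} - \frac{5}{150626}\right) \frac{1}{24643} = \frac{2132655799}{13083374360} \cdot \frac{1}{24643} = \frac{2132655799}{322413594353480}$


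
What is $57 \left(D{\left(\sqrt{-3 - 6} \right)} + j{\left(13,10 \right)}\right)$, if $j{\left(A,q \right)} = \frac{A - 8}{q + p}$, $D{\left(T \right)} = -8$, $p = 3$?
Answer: $- \frac{5643}{13} \approx -434.08$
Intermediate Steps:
$j{\left(A,q \right)} = \frac{-8 + A}{3 + q}$ ($j{\left(A,q \right)} = \frac{A - 8}{q + 3} = \frac{-8 + A}{3 + q}$)
$57 \left(D{\left(\sqrt{-3 - 6} \right)} + j{\left(13,10 \right)}\right) = 57 \left(-8 + \frac{-8 + 13}{3 + 10}\right) = 57 \left(-8 + \frac{1}{13} \cdot 5\right) = 57 \left(-8 + \frac{5}{13}\right) = 57 \left(- \frac{99}{13}\right) = - \frac{5643}{13}$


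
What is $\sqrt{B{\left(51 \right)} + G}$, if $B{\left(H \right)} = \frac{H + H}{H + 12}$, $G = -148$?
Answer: $\frac{i \sqrt{64554}}{21} \approx 12.099 i$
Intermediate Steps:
$B{\left(H \right)} = \frac{2 H}{12 + H}$
$\sqrt{B{\left(51 \right)} + G} = \sqrt{2 \cdot 51 \frac{1}{12 + 51} - 148} = \sqrt{2 \cdot 51 \cdot \frac{1}{63} - 148} = \sqrt{\frac{34}{21} - 148} = \sqrt{- \frac{3074}{21}} = \frac{i \sqrt{64554}}{21}$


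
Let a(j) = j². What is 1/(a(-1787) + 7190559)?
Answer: 1/10383928 ≈ 9.6303e-8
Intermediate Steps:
1/(a(-1787) + 7190559) = 1/((-1787)² + 7190559) = 1/(3193369 + 7190559) = 1/10383928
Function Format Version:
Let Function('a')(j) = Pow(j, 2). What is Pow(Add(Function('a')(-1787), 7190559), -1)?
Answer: Rational(1, 10383928) ≈ 9.6303e-8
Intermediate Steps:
Pow(Add(Function('a')(-1787), 7190559), -1) = Pow(Add(Pow(-1787, 2), 7190559), -1) = Pow(Add(3193369, 7190559), -1) = Pow(10383928, -1) = Rational(1, 10383928)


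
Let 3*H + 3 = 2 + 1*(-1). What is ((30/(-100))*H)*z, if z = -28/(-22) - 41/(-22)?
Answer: 69/110 ≈ 0.62727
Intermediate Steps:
H = -⅔ (H = -1 + (2 + 1*(-1))/3 = -1 + (2 - 1)/3 = -1 + (⅓)*1 = -1 + ⅓ = -⅔ ≈ -0.66667)
z = 69/22 (z = -28*(-1/22) - 41*(-1/22) = 14/11 + 41/22 = 69/22 ≈ 3.1364)
((30/(-100))*H)*z = ((30/(-100))*(-⅔))*(69/22) = ((30*(-1/100))*(-⅔))*(69/22) = -3/10*(-⅔)*(69/22) = (⅕)*(69/22) = 69/110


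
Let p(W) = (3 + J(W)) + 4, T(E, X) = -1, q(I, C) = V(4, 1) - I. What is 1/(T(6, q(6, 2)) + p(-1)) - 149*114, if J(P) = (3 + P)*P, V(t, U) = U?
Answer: -67943/4 ≈ -16986.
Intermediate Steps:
J(P) = P*(3 + P)
q(I, C) = 1 - I
p(W) = 7 + W*(3 + W) (p(W) = (3 + W*(3 + W)) + 4 = 7 + W*(3 + W))
1/(T(6, q(6, 2)) + p(-1)) - 149*114 = 1/(-1 + (7 - (3 - 1))) - 149*114 = 1/(-1 + (7 - 1*2)) - 16986 = 1/(-1 + (7 - 2)) - 16986 = 1/(-1 + 5) - 16986 = 1/4 - 16986 = -67943/4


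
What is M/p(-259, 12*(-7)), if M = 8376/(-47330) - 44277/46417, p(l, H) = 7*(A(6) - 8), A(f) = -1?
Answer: 138023289/7689208135 ≈ 0.017950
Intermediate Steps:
p(l, H) = -63 (p(l, H) = 7*(-1 - 8) = 7*(-9) = -63)
M = -1242209601/1098458305 (M = 8376*(-1/47330) - 44277*1/46417 = -4188/23665 - 44277/46417 = -1242209601/1098458305 ≈ -1.1309)
M/p(-259, 12*(-7)) = -1242209601/1098458305/(-63) = -1242209601/1098458305*(-1/63) = 138023289/7689208135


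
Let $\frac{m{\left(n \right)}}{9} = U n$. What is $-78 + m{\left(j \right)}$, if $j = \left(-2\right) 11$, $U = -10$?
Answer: $1902$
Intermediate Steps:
$j = -22$
$m{\left(n \right)} = - 90 n$ ($m{\left(n \right)} = 9 \left(- 10 n\right) = - 90 n$)
$-78 + m{\left(j \right)} = -78 - -1980 = -78 + 1980 = 1902$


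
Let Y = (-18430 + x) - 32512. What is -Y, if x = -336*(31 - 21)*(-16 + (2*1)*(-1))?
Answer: -9538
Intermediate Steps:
x = 60480 (x = -3360*(-16 + 2*(-1)) = -3360*(-16 - 2) = -3360*(-18) = -336*(-180) = 60480)
Y = 9538 (Y = (-18430 + 60480) - 32512 = 42050 - 32512 = 9538)
-Y = -1*9538 = -9538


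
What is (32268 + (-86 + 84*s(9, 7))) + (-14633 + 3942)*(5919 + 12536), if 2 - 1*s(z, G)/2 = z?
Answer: -197271399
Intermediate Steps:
s(z, G) = 4 - 2*z
(32268 + (-86 + 84*s(9, 7))) + (-14633 + 3942)*(5919 + 12536) = (32268 + (-86 + 84*(4 - 2*9))) + (-14633 + 3942)*(5919 + 12536) = (32268 + (-86 + 84*(4 - 18))) - 10691*18455 = (32268 + (-86 + 84*(-14))) - 197302405 = (32268 + (-86 - 1176)) - 197302405 = (32268 - 1262) - 197302405 = 31006 - 197302405 = -197271399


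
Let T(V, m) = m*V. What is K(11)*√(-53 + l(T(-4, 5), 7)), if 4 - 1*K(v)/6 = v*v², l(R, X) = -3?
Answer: -15924*I*√14 ≈ -59582.0*I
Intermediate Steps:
T(V, m) = V*m
K(v) = 24 - 6*v³ (K(v) = 24 - 6*v*v² = 24 - 6*v³)
K(11)*√(-53 + l(T(-4, 5), 7)) = (24 - 6*11³)*√(-53 - 3) = (24 - 6*1331)*√(-56) = (24 - 7986)*(2*I*√14) = -15924*I*√14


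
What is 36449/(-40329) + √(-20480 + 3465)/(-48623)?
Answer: -36449/40329 - I*√17015/48623 ≈ -0.90379 - 0.0026827*I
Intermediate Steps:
36449/(-40329) + √(-20480 + 3465)/(-48623) = 36449*(-1/40329) + √(-17015)*(-1/48623) = -36449/40329 + (I*√17015)*(-1/48623) = -36449/40329 - I*√17015/48623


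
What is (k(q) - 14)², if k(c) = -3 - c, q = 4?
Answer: 441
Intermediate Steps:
(k(q) - 14)² = ((-3 - 1*4) - 14)² = ((-3 - 4) - 14)² = (-7 - 14)² = (-21)² = 441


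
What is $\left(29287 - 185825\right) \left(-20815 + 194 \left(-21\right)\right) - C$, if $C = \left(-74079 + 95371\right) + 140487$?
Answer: $3895912503$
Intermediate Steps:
$C = 161779$ ($C = 21292 + 140487 = 161779$)
$\left(29287 - 185825\right) \left(-20815 + 194 \left(-21\right)\right) - C = \left(29287 - 185825\right) \left(-20815 + 194 \left(-21\right)\right) - 161779 = - 156538 \left(-20815 - 4074\right) - 161779 = \left(-156538\right) \left(-24889\right) - 161779 = 3896074282 - 161779 = 3895912503$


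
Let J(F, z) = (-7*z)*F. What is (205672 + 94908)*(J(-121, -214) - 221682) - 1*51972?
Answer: -121115757172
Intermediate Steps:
J(F, z) = -7*F*z
(205672 + 94908)*(J(-121, -214) - 221682) - 1*51972 = (205672 + 94908)*(-7*(-121)*(-214) - 221682) - 1*51972 = 300580*(-181258 - 221682) - 51972 = 300580*(-402940) - 51972 = -121115705200 - 51972 = -121115757172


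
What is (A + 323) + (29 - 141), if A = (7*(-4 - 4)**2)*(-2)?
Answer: -685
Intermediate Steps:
A = -896 (A = (7*(-8)**2)*(-2) = (7*64)*(-2) = 448*(-2) = -896)
(A + 323) + (29 - 141) = (-896 + 323) + (29 - 141) = -573 - 112 = -685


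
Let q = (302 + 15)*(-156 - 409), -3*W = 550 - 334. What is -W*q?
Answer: -12895560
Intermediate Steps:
W = -72 (W = -(550 - 334)/3 = -⅓*216 = -72)
q = -179105 (q = 317*(-565) = -179105)
-W*q = -(-72)*(-179105) = -1*12895560 = -12895560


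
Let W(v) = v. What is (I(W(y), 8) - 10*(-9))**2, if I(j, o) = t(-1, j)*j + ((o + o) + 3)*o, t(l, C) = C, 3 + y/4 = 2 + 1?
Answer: 58564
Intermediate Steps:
y = 0 (y = -12 + 4*(2 + 1) = -12 + 4*3 = -12 + 12 = 0)
I(j, o) = j**2 + o*(3 + 2*o) (I(j, o) = j*j + ((o + o) + 3)*o = j**2 + (2*o + 3)*o = j**2 + (3 + 2*o)*o = j**2 + o*(3 + 2*o))
(I(W(y), 8) - 10*(-9))**2 = ((0**2 + 2*8**2 + 3*8) - 10*(-9))**2 = ((0 + 2*64 + 24) + 90)**2 = ((0 + 128 + 24) + 90)**2 = (152 + 90)**2 = 242**2 = 58564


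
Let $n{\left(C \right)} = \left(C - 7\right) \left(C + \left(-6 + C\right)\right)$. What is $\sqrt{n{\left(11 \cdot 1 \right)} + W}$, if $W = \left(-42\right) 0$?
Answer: $8$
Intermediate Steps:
$n{\left(C \right)} = \left(-7 + C\right) \left(-6 + 2 C\right)$
$W = 0$
$\sqrt{n{\left(11 \cdot 1 \right)} + W} = \sqrt{\left(42 - 20 \cdot 11 \cdot 1 + 2 \left(11 \cdot 1\right)^{2}\right) + 0} = \sqrt{\left(42 - 220 + 2 \cdot 11^{2}\right) + 0} = \sqrt{\left(42 - 220 + 2 \cdot 121\right) + 0} = \sqrt{\left(42 - 220 + 242\right) + 0} = \sqrt{64 + 0} = \sqrt{64} = 8$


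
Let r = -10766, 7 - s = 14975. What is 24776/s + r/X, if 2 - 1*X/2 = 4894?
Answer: -5078931/9152932 ≈ -0.55490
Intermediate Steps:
s = -14968 (s = 7 - 1*14975 = 7 - 14975 = -14968)
X = -9784 (X = 4 - 2*4894 = 4 - 9788 = -9784)
24776/s + r/X = 24776/(-14968) - 10766/(-9784) = 24776*(-1/14968) - 10766*(-1/9784) = -3097/1871 + 5383/4892 = -5078931/9152932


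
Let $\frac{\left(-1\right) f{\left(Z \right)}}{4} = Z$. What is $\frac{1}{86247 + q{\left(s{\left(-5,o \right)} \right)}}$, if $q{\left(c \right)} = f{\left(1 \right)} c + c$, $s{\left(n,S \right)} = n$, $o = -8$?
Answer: $\frac{1}{86262} \approx 1.1593 \cdot 10^{-5}$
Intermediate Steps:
$f{\left(Z \right)} = - 4 Z$
$q{\left(c \right)} = - 3 c$ ($q{\left(c \right)} = \left(-4\right) 1 c + c = - 4 c + c = - 3 c$)
$\frac{1}{86247 + q{\left(s{\left(-5,o \right)} \right)}} = \frac{1}{86247 - -15} = \frac{1}{86247 + 15} = \frac{1}{86262}$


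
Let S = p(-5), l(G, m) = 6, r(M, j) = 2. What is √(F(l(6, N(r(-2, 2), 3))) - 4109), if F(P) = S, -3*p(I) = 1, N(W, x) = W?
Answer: 2*I*√9246/3 ≈ 64.104*I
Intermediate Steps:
p(I) = -⅓ (p(I) = -⅓*1 = -⅓)
S = -⅓ ≈ -0.33333
F(P) = -⅓
√(F(l(6, N(r(-2, 2), 3))) - 4109) = √(-⅓ - 4109) = √(-12328/3) = 2*I*√9246/3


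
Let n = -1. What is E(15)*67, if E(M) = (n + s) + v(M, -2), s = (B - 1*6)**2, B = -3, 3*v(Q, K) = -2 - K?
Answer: 5360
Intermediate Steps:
v(Q, K) = -2/3 - K/3 (v(Q, K) = (-2 - K)/3 = -2/3 - K/3)
s = 81 (s = (-3 - 1*6)**2 = (-3 - 6)**2 = (-9)**2 = 81)
E(M) = 80 (E(M) = (-1 + 81) + (-2/3 - 1/3*(-2)) = 80 + (-2/3 + 2/3) = 80 + 0 = 80)
E(15)*67 = 80*67 = 5360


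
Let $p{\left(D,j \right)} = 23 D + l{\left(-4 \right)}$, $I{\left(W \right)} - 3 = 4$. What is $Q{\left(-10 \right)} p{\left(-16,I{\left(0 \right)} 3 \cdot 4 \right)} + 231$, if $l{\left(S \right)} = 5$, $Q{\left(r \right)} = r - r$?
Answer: $231$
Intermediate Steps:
$I{\left(W \right)} = 7$ ($I{\left(W \right)} = 3 + 4 = 7$)
$Q{\left(r \right)} = 0$
$p{\left(D,j \right)} = 5 + 23 D$ ($p{\left(D,j \right)} = 23 D + 5 = 5 + 23 D$)
$Q{\left(-10 \right)} p{\left(-16,I{\left(0 \right)} 3 \cdot 4 \right)} + 231 = 0 \left(5 + 23 \left(-16\right)\right) + 231 = 0 \left(5 - 368\right) + 231 = 0 \left(-363\right) + 231 = 0 + 231 = 231$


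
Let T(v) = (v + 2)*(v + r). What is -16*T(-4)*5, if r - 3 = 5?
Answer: 640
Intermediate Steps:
r = 8 (r = 3 + 5 = 8)
T(v) = (2 + v)*(8 + v) (T(v) = (v + 2)*(v + 8) = (2 + v)*(8 + v))
-16*T(-4)*5 = -16*(16 + (-4)² + 10*(-4))*5 = -16*(16 + 16 - 40)*5 = -16*(-8)*5 = 128*5 = 640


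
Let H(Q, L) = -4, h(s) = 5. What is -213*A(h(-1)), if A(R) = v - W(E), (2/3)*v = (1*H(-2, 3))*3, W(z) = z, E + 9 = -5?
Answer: 852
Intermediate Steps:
E = -14 (E = -9 - 5 = -14)
v = -18 (v = 3*((1*(-4))*3)/2 = 3*(-4*3)/2 = (3/2)*(-12) = -18)
A(R) = -4 (A(R) = -18 - 1*(-14) = -18 + 14 = -4)
-213*A(h(-1)) = -213*(-4) = 852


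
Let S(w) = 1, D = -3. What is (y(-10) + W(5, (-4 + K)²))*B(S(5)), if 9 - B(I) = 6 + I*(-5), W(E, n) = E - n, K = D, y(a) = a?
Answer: -432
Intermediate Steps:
K = -3
B(I) = 3 + 5*I (B(I) = 9 - (6 + I*(-5)) = 9 - (6 - 5*I) = 9 + (-6 + 5*I) = 3 + 5*I)
(y(-10) + W(5, (-4 + K)²))*B(S(5)) = (-10 + (5 - (-4 - 3)²))*(3 + 5*1) = (-10 + (5 - 1*(-7)²))*(3 + 5) = (-10 + (5 - 1*49))*8 = (-10 + (5 - 49))*8 = (-10 - 44)*8 = -54*8 = -432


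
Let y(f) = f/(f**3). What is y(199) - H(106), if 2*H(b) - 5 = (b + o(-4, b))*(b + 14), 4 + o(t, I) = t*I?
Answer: 1529984637/79202 ≈ 19318.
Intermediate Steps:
o(t, I) = -4 + I*t (o(t, I) = -4 + t*I = -4 + I*t)
y(f) = f**(-2) (y(f) = f/f**3 = f**(-2))
H(b) = 5/2 + (-4 - 3*b)*(14 + b)/2 (H(b) = 5/2 + ((b + (-4 + b*(-4)))*(b + 14))/2 = 5/2 + ((b + (-4 - 4*b))*(14 + b))/2 = 5/2 + ((-4 - 3*b)*(14 + b))/2 = 5/2 + (-4 - 3*b)*(14 + b)/2)
y(199) - H(106) = 199**(-2) - (-51/2 - 23*106 - 3/2*106**2) = 1/39601 - (-51/2 - 2438 - 3/2*11236) = 1/39601 - (-51/2 - 2438 - 16854) = 1/39601 - 1*(-38635/2) = 1/39601 + 38635/2 = 1529984637/79202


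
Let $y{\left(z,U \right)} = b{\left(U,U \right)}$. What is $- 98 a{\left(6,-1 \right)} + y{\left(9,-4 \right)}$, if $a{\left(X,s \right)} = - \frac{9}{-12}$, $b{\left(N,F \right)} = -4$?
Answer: $- \frac{155}{2} \approx -77.5$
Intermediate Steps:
$y{\left(z,U \right)} = -4$
$a{\left(X,s \right)} = \frac{3}{4}$ ($a{\left(X,s \right)} = \left(-9\right) \left(- \frac{1}{12}\right) = \frac{3}{4}$)
$- 98 a{\left(6,-1 \right)} + y{\left(9,-4 \right)} = \left(-98\right) \frac{3}{4} - 4 = - \frac{147}{2} - 4 = - \frac{155}{2}$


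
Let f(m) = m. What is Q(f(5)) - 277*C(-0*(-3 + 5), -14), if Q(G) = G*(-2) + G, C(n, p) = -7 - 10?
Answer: 4704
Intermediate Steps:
C(n, p) = -17
Q(G) = -G (Q(G) = -2*G + G = -G)
Q(f(5)) - 277*C(-0*(-3 + 5), -14) = -1*5 - 277*(-17) = -5 + 4709 = 4704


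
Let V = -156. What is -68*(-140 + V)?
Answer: 20128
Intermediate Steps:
-68*(-140 + V) = -68*(-140 - 156) = -68*(-296) = 20128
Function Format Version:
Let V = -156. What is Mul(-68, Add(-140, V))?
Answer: 20128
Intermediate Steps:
Mul(-68, Add(-140, V)) = Mul(-68, Add(-140, -156)) = Mul(-68, -296) = 20128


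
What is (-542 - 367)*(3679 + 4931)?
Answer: -7826490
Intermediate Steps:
(-542 - 367)*(3679 + 4931) = -909*8610 = -7826490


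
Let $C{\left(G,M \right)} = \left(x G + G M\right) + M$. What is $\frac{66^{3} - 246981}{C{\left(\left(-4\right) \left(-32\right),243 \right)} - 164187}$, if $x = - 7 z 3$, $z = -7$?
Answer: $- \frac{13505}{38008} \approx -0.35532$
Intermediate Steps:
$x = 147$ ($x = \left(-7\right) \left(-7\right) 3 = 49 \cdot 3 = 147$)
$C{\left(G,M \right)} = M + 147 G + G M$ ($C{\left(G,M \right)} = \left(147 G + G M\right) + M = M + 147 G + G M$)
$\frac{66^{3} - 246981}{C{\left(\left(-4\right) \left(-32\right),243 \right)} - 164187} = \frac{66^{3} - 246981}{\left(243 + 147 \left(\left(-4\right) \left(-32\right)\right) + \left(-4\right) \left(-32\right) 243\right) - 164187} = \frac{287496 - 246981}{\left(243 + 147 \cdot 128 + 128 \cdot 243\right) - 164187} = \frac{40515}{\left(243 + 18816 + 31104\right) - 164187} = \frac{40515}{50163 - 164187} = \frac{40515}{-114024} = 40515 \left(- \frac{1}{114024}\right) = - \frac{13505}{38008}$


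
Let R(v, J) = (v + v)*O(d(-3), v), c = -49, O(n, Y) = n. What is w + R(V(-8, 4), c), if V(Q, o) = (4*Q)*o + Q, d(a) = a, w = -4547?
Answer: -3731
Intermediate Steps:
V(Q, o) = Q + 4*Q*o (V(Q, o) = 4*Q*o + Q = Q + 4*Q*o)
R(v, J) = -6*v (R(v, J) = (v + v)*(-3) = (2*v)*(-3) = -6*v)
w + R(V(-8, 4), c) = -4547 - (-48)*(1 + 4*4) = -4547 - (-48)*(1 + 16) = -4547 - (-48)*17 = -4547 - 6*(-136) = -4547 + 816 = -3731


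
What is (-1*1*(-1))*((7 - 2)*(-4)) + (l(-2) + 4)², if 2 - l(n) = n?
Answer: 44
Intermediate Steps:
l(n) = 2 - n
(-1*1*(-1))*((7 - 2)*(-4)) + (l(-2) + 4)² = (-1*1*(-1))*((7 - 2)*(-4)) + ((2 - 1*(-2)) + 4)² = (-1*(-1))*(5*(-4)) + ((2 + 2) + 4)² = 1*(-20) + (4 + 4)² = -20 + 8² = -20 + 64 = 44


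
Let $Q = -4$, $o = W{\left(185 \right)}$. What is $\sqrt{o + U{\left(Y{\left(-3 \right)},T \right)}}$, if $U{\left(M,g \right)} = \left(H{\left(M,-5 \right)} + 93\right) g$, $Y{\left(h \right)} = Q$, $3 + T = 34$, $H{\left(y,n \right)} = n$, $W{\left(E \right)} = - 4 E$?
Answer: $2 \sqrt{497} \approx 44.587$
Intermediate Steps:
$o = -740$ ($o = \left(-4\right) 185 = -740$)
$T = 31$ ($T = -3 + 34 = 31$)
$Y{\left(h \right)} = -4$
$U{\left(M,g \right)} = 88 g$ ($U{\left(M,g \right)} = \left(-5 + 93\right) g = 88 g$)
$\sqrt{o + U{\left(Y{\left(-3 \right)},T \right)}} = \sqrt{-740 + 88 \cdot 31} = \sqrt{-740 + 2728} = \sqrt{1988} = 2 \sqrt{497}$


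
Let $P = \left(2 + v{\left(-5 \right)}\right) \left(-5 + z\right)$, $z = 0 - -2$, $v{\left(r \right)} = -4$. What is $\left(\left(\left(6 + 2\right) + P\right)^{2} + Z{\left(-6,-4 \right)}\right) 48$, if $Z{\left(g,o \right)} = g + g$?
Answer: $8832$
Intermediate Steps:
$z = 2$ ($z = 0 + 2 = 2$)
$Z{\left(g,o \right)} = 2 g$
$P = 6$ ($P = \left(2 - 4\right) \left(-5 + 2\right) = \left(-2\right) \left(-3\right) = 6$)
$\left(\left(\left(6 + 2\right) + P\right)^{2} + Z{\left(-6,-4 \right)}\right) 48 = \left(\left(\left(6 + 2\right) + 6\right)^{2} + 2 \left(-6\right)\right) 48 = \left(\left(8 + 6\right)^{2} - 12\right) 48 = \left(14^{2} - 12\right) 48 = \left(196 - 12\right) 48 = 184 \cdot 48 = 8832$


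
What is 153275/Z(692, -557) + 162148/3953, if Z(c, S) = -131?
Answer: -584654687/517843 ≈ -1129.0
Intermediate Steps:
153275/Z(692, -557) + 162148/3953 = 153275/(-131) + 162148/3953 = 153275*(-1/131) + 162148*(1/3953) = -153275/131 + 162148/3953 = -584654687/517843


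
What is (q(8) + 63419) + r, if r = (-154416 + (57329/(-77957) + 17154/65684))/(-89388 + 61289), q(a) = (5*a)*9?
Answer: 4588710968786139207/71940852347606 ≈ 63785.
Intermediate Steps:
q(a) = 45*a
r = 395346908176133/71940852347606 (r = (-154416 + (57329*(-1/77957) + 17154*(1/65684)))/(-28099) = (-154416 + (-57329/77957 + 8577/32842))*(-1/28099) = (-154416 - 1214161829/2560263794)*(-1/28099) = -395346908176133/2560263794*(-1/28099) = 395346908176133/71940852347606 ≈ 5.4954)
(q(8) + 63419) + r = (45*8 + 63419) + 395346908176133/71940852347606 = (360 + 63419) + 395346908176133/71940852347606 = 63779 + 395346908176133/71940852347606 = 4588710968786139207/71940852347606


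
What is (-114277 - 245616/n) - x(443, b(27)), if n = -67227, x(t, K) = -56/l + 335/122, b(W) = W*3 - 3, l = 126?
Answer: -2811761687801/24605082 ≈ -1.1428e+5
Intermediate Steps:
b(W) = -3 + 3*W (b(W) = 3*W - 3 = -3 + 3*W)
x(t, K) = 2527/1098 (x(t, K) = -56/126 + 335/122 = -56*1/126 + 335*(1/122) = -4/9 + 335/122 = 2527/1098)
(-114277 - 245616/n) - x(443, b(27)) = (-114277 - 245616/(-67227)) - 1*2527/1098 = (-114277 - 245616*(-1)/67227) - 2527/1098 = (-114277 - 1*(-81872/22409)) - 2527/1098 = (-114277 + 81872/22409) - 2527/1098 = -2560751421/22409 - 2527/1098 = -2811761687801/24605082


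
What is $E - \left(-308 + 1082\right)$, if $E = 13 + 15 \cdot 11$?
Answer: $-596$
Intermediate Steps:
$E = 178$ ($E = 13 + 165 = 178$)
$E - \left(-308 + 1082\right) = 178 - \left(-308 + 1082\right) = 178 - 774 = -596$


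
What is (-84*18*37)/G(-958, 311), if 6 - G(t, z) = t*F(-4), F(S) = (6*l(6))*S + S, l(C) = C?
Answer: 3996/10127 ≈ 0.39459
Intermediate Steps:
F(S) = 37*S (F(S) = (6*6)*S + S = 36*S + S = 37*S)
G(t, z) = 6 + 148*t (G(t, z) = 6 - t*37*(-4) = 6 - t*(-148) = 6 - (-148)*t = 6 + 148*t)
(-84*18*37)/G(-958, 311) = (-84*18*37)/(6 + 148*(-958)) = (-1512*37)/(6 - 141784) = -55944/(-141778) = -55944*(-1/141778) = 3996/10127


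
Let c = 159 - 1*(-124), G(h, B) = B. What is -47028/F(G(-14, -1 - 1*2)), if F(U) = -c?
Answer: 47028/283 ≈ 166.18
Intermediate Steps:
c = 283 (c = 159 + 124 = 283)
F(U) = -283 (F(U) = -1*283 = -283)
-47028/F(G(-14, -1 - 1*2)) = -47028/(-283) = -47028*(-1/283) = 47028/283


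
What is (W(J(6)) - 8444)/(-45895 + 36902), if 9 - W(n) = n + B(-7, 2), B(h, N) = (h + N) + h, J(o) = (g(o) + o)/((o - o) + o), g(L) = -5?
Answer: 50539/53958 ≈ 0.93664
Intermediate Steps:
J(o) = (-5 + o)/o (J(o) = (-5 + o)/((o - o) + o) = (-5 + o)/(0 + o) = (-5 + o)/o)
B(h, N) = N + 2*h (B(h, N) = (N + h) + h = N + 2*h)
W(n) = 21 - n (W(n) = 9 - (n + (2 + 2*(-7))) = 9 - (n + (2 - 14)) = 9 - (n - 12) = 9 - (-12 + n) = 9 + (12 - n) = 21 - n)
(W(J(6)) - 8444)/(-45895 + 36902) = ((21 - (-5 + 6)/6) - 8444)/(-45895 + 36902) = ((21 - 1/6) - 8444)/(-8993) = ((21 - 1*⅙) - 8444)*(-1/8993) = ((21 - ⅙) - 8444)*(-1/8993) = (125/6 - 8444)*(-1/8993) = -50539/6*(-1/8993) = 50539/53958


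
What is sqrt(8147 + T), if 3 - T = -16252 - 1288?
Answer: sqrt(25690) ≈ 160.28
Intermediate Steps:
T = 17543 (T = 3 - (-16252 - 1288) = 3 - 1*(-17540) = 3 + 17540 = 17543)
sqrt(8147 + T) = sqrt(8147 + 17543) = sqrt(25690)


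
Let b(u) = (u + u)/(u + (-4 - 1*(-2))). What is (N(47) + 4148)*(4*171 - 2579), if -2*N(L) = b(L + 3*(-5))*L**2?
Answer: -10186004/3 ≈ -3.3953e+6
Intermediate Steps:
b(u) = 2*u/(-2 + u) (b(u) = (2*u)/(u + (-4 + 2)) = (2*u)/(u - 2) = (2*u)/(-2 + u) = 2*u/(-2 + u))
N(L) = -L**2*(-15 + L)/(-17 + L) (N(L) = -2*(L + 3*(-5))/(-2 + (L + 3*(-5)))*L**2/2 = -2*(L - 15)/(-2 + (L - 15))*L**2/2 = -2*(-15 + L)/(-2 + (-15 + L))*L**2/2 = -2*(-15 + L)/(-17 + L)*L**2/2 = -L**2*(-15 + L)/(-17 + L))
(N(47) + 4148)*(4*171 - 2579) = (47**2*(15 - 1*47)/(-17 + 47) + 4148)*(4*171 - 2579) = (2209*(15 - 47)/30 + 4148)*(684 - 2579) = (2209*(1/30)*(-32) + 4148)*(-1895) = (-35344/15 + 4148)*(-1895) = (26876/15)*(-1895) = -10186004/3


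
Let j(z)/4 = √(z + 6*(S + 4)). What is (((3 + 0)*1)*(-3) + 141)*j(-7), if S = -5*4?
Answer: 528*I*√103 ≈ 5358.6*I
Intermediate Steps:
S = -20
j(z) = 4*√(-96 + z) (j(z) = 4*√(z + 6*(-20 + 4)) = 4*√(z + 6*(-16)) = 4*√(z - 96) = 4*√(-96 + z))
(((3 + 0)*1)*(-3) + 141)*j(-7) = (((3 + 0)*1)*(-3) + 141)*(4*√(-96 - 7)) = ((3*1)*(-3) + 141)*(4*√(-103)) = (3*(-3) + 141)*(4*(I*√103)) = (-9 + 141)*(4*I*√103) = 132*(4*I*√103) = 528*I*√103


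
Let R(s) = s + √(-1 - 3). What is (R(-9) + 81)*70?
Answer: 5040 + 140*I ≈ 5040.0 + 140.0*I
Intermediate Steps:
R(s) = s + 2*I (R(s) = s + √(-4) = s + 2*I)
(R(-9) + 81)*70 = ((-9 + 2*I) + 81)*70 = (72 + 2*I)*70 = 5040 + 140*I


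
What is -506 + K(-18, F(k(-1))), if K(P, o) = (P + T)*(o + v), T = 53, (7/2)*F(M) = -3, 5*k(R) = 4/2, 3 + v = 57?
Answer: 1354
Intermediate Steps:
v = 54 (v = -3 + 57 = 54)
k(R) = 2/5 (k(R) = (4/2)/5 = (4*(1/2))/5 = (1/5)*2 = 2/5)
F(M) = -6/7 (F(M) = (2/7)*(-3) = -6/7)
K(P, o) = (53 + P)*(54 + o) (K(P, o) = (P + 53)*(o + 54) = (53 + P)*(54 + o))
-506 + K(-18, F(k(-1))) = -506 + (2862 + 53*(-6/7) + 54*(-18) - 18*(-6/7)) = -506 + (2862 - 318/7 - 972 + 108/7) = -506 + 1860 = 1354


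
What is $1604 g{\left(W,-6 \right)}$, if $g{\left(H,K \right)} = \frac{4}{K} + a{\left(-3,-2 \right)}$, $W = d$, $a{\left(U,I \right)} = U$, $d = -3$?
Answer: $- \frac{17644}{3} \approx -5881.3$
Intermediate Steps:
$W = -3$
$g{\left(H,K \right)} = -3 + \frac{4}{K}$ ($g{\left(H,K \right)} = \frac{4}{K} - 3 = -3 + \frac{4}{K}$)
$1604 g{\left(W,-6 \right)} = 1604 \left(-3 + \frac{4}{-6}\right) = 1604 \left(-3 + 4 \left(- \frac{1}{6}\right)\right) = 1604 \left(-3 - \frac{2}{3}\right) = 1604 \left(- \frac{11}{3}\right) = - \frac{17644}{3}$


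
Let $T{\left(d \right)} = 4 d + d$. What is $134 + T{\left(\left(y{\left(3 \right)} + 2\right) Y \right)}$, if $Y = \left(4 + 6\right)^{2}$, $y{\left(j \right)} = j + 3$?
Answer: $4134$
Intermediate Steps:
$y{\left(j \right)} = 3 + j$
$Y = 100$ ($Y = 10^{2} = 100$)
$T{\left(d \right)} = 5 d$
$134 + T{\left(\left(y{\left(3 \right)} + 2\right) Y \right)} = 134 + 5 \left(\left(3 + 3\right) + 2\right) 100 = 134 + 5 \left(6 + 2\right) 100 = 134 + 5 \cdot 8 \cdot 100 = 134 + 5 \cdot 800 = 134 + 4000 = 4134$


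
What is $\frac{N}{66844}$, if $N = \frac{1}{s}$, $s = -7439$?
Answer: $- \frac{1}{497252516} \approx -2.011 \cdot 10^{-9}$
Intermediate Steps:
$N = - \frac{1}{7439}$ ($N = \frac{1}{-7439} = - \frac{1}{7439} \approx -0.00013443$)
$\frac{N}{66844} = - \frac{1}{7439 \cdot 66844} = \left(- \frac{1}{7439}\right) \frac{1}{66844} = - \frac{1}{497252516}$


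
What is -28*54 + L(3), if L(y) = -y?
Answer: -1515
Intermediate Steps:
-28*54 + L(3) = -28*54 - 1*3 = -1512 - 3 = -1515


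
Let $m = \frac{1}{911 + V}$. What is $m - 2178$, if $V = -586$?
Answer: $- \frac{707849}{325} \approx -2178.0$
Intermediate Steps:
$m = \frac{1}{325}$ ($m = \frac{1}{911 - 586} = \frac{1}{325} \approx 0.0030769$)
$m - 2178 = \frac{1}{325} - 2178 = - \frac{707849}{325}$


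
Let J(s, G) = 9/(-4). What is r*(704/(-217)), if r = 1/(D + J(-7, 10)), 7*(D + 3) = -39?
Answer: 2816/9393 ≈ 0.29980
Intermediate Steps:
J(s, G) = -9/4 (J(s, G) = 9*(-1/4) = -9/4)
D = -60/7 (D = -3 + (1/7)*(-39) = -3 - 39/7 = -60/7 ≈ -8.5714)
r = -28/303 (r = 1/(-60/7 - 9/4) = 1/(-303/28) = -28/303 ≈ -0.092409)
r*(704/(-217)) = -19712/(303*(-217)) = -19712*(-1)/(303*217) = -28/303*(-704/217) = 2816/9393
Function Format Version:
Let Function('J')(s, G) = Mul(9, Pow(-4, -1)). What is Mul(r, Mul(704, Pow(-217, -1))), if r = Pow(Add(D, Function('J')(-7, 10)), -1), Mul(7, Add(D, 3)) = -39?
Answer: Rational(2816, 9393) ≈ 0.29980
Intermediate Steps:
Function('J')(s, G) = Rational(-9, 4) (Function('J')(s, G) = Mul(9, Rational(-1, 4)) = Rational(-9, 4))
D = Rational(-60, 7) (D = Add(-3, Mul(Rational(1, 7), -39)) = Add(-3, Rational(-39, 7)) = Rational(-60, 7) ≈ -8.5714)
r = Rational(-28, 303) (r = Pow(Add(Rational(-60, 7), Rational(-9, 4)), -1) = Pow(Rational(-303, 28), -1) = Rational(-28, 303) ≈ -0.092409)
Mul(r, Mul(704, Pow(-217, -1))) = Mul(Rational(-28, 303), Mul(704, Pow(-217, -1))) = Mul(Rational(-28, 303), Mul(704, Rational(-1, 217))) = Mul(Rational(-28, 303), Rational(-704, 217)) = Rational(2816, 9393)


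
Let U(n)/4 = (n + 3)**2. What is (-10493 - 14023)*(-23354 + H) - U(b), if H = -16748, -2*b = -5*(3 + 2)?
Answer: 983139671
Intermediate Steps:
b = 25/2 (b = -(-5)*(3 + 2)/2 = -(-5)*5/2 = -1/2*(-25) = 25/2 ≈ 12.500)
U(n) = 4*(3 + n)**2 (U(n) = 4*(n + 3)**2 = 4*(3 + n)**2)
(-10493 - 14023)*(-23354 + H) - U(b) = (-10493 - 14023)*(-23354 - 16748) - 4*(3 + 25/2)**2 = -24516*(-40102) - 4*(31/2)**2 = 983140632 - 4*961/4 = 983140632 - 1*961 = 983140632 - 961 = 983139671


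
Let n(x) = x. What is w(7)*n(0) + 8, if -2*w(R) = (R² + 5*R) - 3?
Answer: 8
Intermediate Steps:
w(R) = 3/2 - 5*R/2 - R²/2 (w(R) = -((R² + 5*R) - 3)/2 = -(-3 + R² + 5*R)/2 = 3/2 - 5*R/2 - R²/2)
w(7)*n(0) + 8 = (3/2 - 5/2*7 - ½*7²)*0 + 8 = (3/2 - 35/2 - ½*49)*0 + 8 = (3/2 - 35/2 - 49/2)*0 + 8 = -81/2*0 + 8 = 0 + 8 = 8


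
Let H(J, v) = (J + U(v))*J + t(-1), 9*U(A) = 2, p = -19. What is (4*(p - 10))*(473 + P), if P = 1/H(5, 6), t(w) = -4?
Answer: -10919776/199 ≈ -54873.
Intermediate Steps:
U(A) = 2/9 (U(A) = (1/9)*2 = 2/9)
H(J, v) = -4 + J*(2/9 + J) (H(J, v) = (J + 2/9)*J - 4 = (2/9 + J)*J - 4 = J*(2/9 + J) - 4 = -4 + J*(2/9 + J))
P = 9/199 (P = 1/(-4 + 5**2 + (2/9)*5) = 1/(-4 + 25 + 10/9) = 1/(199/9) = 9/199 ≈ 0.045226)
(4*(p - 10))*(473 + P) = (4*(-19 - 10))*(473 + 9/199) = (4*(-29))*(94136/199) = -116*94136/199 = -10919776/199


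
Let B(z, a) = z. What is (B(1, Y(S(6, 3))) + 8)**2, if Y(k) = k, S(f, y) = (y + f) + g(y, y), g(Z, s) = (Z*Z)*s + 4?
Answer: 81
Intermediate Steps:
g(Z, s) = 4 + s*Z**2 (g(Z, s) = Z**2*s + 4 = s*Z**2 + 4 = 4 + s*Z**2)
S(f, y) = 4 + f + y + y**3 (S(f, y) = (y + f) + (4 + y*y**2) = (f + y) + (4 + y**3) = 4 + f + y + y**3)
(B(1, Y(S(6, 3))) + 8)**2 = (1 + 8)**2 = 9**2 = 81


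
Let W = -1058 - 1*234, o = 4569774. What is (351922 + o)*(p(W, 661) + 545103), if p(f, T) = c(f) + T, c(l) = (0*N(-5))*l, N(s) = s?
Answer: 2686084495744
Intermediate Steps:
W = -1292 (W = -1058 - 234 = -1292)
c(l) = 0 (c(l) = (0*(-5))*l = 0*l = 0)
p(f, T) = T (p(f, T) = 0 + T = T)
(351922 + o)*(p(W, 661) + 545103) = (351922 + 4569774)*(661 + 545103) = 4921696*545764 = 2686084495744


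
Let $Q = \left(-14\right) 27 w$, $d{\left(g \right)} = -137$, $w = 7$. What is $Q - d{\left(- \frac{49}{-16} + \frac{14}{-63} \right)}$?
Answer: $-2509$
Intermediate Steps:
$Q = -2646$ ($Q = \left(-14\right) 27 \cdot 7 = \left(-378\right) 7 = -2646$)
$Q - d{\left(- \frac{49}{-16} + \frac{14}{-63} \right)} = -2646 - -137 = -2646 + 137 = -2509$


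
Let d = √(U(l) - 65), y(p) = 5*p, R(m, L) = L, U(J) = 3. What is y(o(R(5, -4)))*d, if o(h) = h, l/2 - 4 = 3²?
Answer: -20*I*√62 ≈ -157.48*I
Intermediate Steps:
l = 26 (l = 8 + 2*3² = 8 + 2*9 = 8 + 18 = 26)
d = I*√62 (d = √(3 - 65) = √(-62) = I*√62 ≈ 7.874*I)
y(o(R(5, -4)))*d = (5*(-4))*(I*√62) = -20*I*√62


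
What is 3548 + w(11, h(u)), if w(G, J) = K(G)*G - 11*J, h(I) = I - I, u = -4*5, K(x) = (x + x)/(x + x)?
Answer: 3559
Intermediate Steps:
K(x) = 1 (K(x) = (2*x)/((2*x)) = (2*x)*(1/(2*x)) = 1)
u = -20
h(I) = 0
w(G, J) = G - 11*J (w(G, J) = 1*G - 11*J = G - 11*J)
3548 + w(11, h(u)) = 3548 + (11 - 11*0) = 3548 + (11 + 0) = 3548 + 11 = 3559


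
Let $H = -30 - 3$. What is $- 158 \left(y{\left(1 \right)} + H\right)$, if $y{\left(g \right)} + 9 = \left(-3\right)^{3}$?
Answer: $10902$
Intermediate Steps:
$y{\left(g \right)} = -36$ ($y{\left(g \right)} = -9 + \left(-3\right)^{3} = -9 - 27 = -36$)
$H = -33$ ($H = -30 - 3 = -33$)
$- 158 \left(y{\left(1 \right)} + H\right) = - 158 \left(-36 - 33\right) = \left(-158\right) \left(-69\right) = 10902$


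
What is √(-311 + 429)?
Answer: √118 ≈ 10.863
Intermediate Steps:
√(-311 + 429) = √118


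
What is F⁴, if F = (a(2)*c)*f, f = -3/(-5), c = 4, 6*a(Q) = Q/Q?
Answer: 16/625 ≈ 0.025600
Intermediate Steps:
a(Q) = ⅙ (a(Q) = (Q/Q)/6 = (⅙)*1 = ⅙)
f = ⅗ (f = -3*(-⅕) = ⅗ ≈ 0.60000)
F = ⅖ (F = ((⅙)*4)*(⅗) = (⅔)*(⅗) = ⅖ ≈ 0.40000)
F⁴ = (⅖)⁴ = 16/625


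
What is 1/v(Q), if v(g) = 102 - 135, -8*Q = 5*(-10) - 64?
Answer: -1/33 ≈ -0.030303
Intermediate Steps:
Q = 57/4 (Q = -(5*(-10) - 64)/8 = -(-50 - 64)/8 = -⅛*(-114) = 57/4 ≈ 14.250)
v(g) = -33
1/v(Q) = 1/(-33) = -1/33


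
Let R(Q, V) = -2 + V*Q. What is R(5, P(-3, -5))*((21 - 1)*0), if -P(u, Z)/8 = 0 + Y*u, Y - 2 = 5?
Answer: 0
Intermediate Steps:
Y = 7 (Y = 2 + 5 = 7)
P(u, Z) = -56*u (P(u, Z) = -8*(0 + 7*u) = -56*u)
R(Q, V) = -2 + Q*V
R(5, P(-3, -5))*((21 - 1)*0) = (-2 + 5*(-56*(-3)))*((21 - 1)*0) = (-2 + 5*168)*(20*0) = (-2 + 840)*0 = 838*0 = 0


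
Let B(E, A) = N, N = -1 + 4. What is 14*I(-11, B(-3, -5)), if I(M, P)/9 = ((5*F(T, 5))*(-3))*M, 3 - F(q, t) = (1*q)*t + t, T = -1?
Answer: 62370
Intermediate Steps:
N = 3
F(q, t) = 3 - t - q*t (F(q, t) = 3 - ((1*q)*t + t) = 3 - (q*t + t) = 3 - (t + q*t) = 3 + (-t - q*t) = 3 - t - q*t)
B(E, A) = 3
I(M, P) = -405*M (I(M, P) = 9*(((5*(3 - 1*5 - 1*(-1)*5))*(-3))*M) = 9*(((5*(3 - 5 + 5))*(-3))*M) = 9*(((5*3)*(-3))*M) = 9*((15*(-3))*M) = 9*(-45*M) = -405*M)
14*I(-11, B(-3, -5)) = 14*(-405*(-11)) = 14*4455 = 62370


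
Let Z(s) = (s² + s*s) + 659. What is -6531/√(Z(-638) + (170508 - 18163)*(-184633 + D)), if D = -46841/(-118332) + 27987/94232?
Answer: 39186*I*√6071584809025525785486298258/78408644170768733173 ≈ 0.038942*I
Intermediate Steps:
D = 1931419699/2787665256 (D = -46841*(-1/118332) + 27987*(1/94232) = 46841/118332 + 27987/94232 = 1931419699/2787665256 ≈ 0.69284)
Z(s) = 659 + 2*s² (Z(s) = (s² + s²) + 659 = 2*s² + 659 = 659 + 2*s²)
-6531/√(Z(-638) + (170508 - 18163)*(-184633 + D)) = -6531/√((659 + 2*(-638)²) + (170508 - 18163)*(-184633 + 1931419699/2787665256)) = -6531/√((659 + 2*407044) + 152345*(-514693067791349/2787665256)) = -6531/√((659 + 814088) - 78410915412673063405/2787665256) = -6531/√(814747 - 78410915412673063405/2787665256) = -6531*(-6*I*√6071584809025525785486298258/78408644170768733173) = -(-39186)*I*√6071584809025525785486298258/78408644170768733173 = 39186*I*√6071584809025525785486298258/78408644170768733173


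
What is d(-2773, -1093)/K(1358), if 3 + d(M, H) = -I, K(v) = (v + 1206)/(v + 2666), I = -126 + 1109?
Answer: -991916/641 ≈ -1547.5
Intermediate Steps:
I = 983
K(v) = (1206 + v)/(2666 + v)
d(M, H) = -986 (d(M, H) = -3 - 1*983 = -3 - 983 = -986)
d(-2773, -1093)/K(1358) = -986*(2666 + 1358)/(1206 + 1358) = -986/(2564/4024) = -986/((1/4024)*2564) = -986/641/1006 = -986*1006/641 = -991916/641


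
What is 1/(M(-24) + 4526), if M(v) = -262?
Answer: 1/4264 ≈ 0.00023452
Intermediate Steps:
1/(M(-24) + 4526) = 1/(-262 + 4526) = 1/4264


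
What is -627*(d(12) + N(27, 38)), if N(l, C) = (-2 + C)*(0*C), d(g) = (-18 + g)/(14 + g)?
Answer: 1881/13 ≈ 144.69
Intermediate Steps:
d(g) = (-18 + g)/(14 + g)
N(l, C) = 0 (N(l, C) = (-2 + C)*0 = 0)
-627*(d(12) + N(27, 38)) = -627*((-18 + 12)/(14 + 12) + 0) = -627*(-6/26 + 0) = -627*((1/26)*(-6) + 0) = -627*(-3/13 + 0) = -627*(-3/13) = 1881/13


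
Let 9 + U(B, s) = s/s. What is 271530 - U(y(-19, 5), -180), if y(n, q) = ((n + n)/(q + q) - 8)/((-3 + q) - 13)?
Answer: 271538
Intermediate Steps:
y(n, q) = (-8 + n/q)/(-16 + q) (y(n, q) = ((2*n)/((2*q)) - 8)/(-16 + q) = ((2*n)*(1/(2*q)) - 8)/(-16 + q) = (n/q - 8)/(-16 + q) = (-8 + n/q)/(-16 + q))
U(B, s) = -8 (U(B, s) = -9 + s/s = -9 + 1 = -8)
271530 - U(y(-19, 5), -180) = 271530 - 1*(-8) = 271530 + 8 = 271538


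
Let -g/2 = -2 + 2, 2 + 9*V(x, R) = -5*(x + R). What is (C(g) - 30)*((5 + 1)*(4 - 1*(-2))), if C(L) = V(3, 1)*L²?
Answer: -1080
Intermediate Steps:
V(x, R) = -2/9 - 5*R/9 - 5*x/9 (V(x, R) = -2/9 + (-5*(x + R))/9 = -2/9 + (-5*(R + x))/9 = -2/9 + (-5*R - 5*x)/9 = -2/9 + (-5*R/9 - 5*x/9) = -2/9 - 5*R/9 - 5*x/9)
g = 0 (g = -2*(-2 + 2) = -2*0 = 0)
C(L) = -22*L²/9 (C(L) = (-2/9 - 5/9*1 - 5/9*3)*L² = (-2/9 - 5/9 - 5/3)*L² = -22*L²/9)
(C(g) - 30)*((5 + 1)*(4 - 1*(-2))) = (-22/9*0² - 30)*((5 + 1)*(4 - 1*(-2))) = (-22/9*0 - 30)*(6*(4 + 2)) = (0 - 30)*(6*6) = -30*36 = -1080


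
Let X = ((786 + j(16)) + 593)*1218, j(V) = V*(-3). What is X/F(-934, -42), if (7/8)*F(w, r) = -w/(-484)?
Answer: -686560413/934 ≈ -7.3508e+5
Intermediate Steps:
j(V) = -3*V
F(w, r) = 2*w/847 (F(w, r) = 8*(-w/(-484))/7 = 8*(-w*(-1)/484)/7 = 8*(-(-1)*w/484)/7 = 8*(w/484)/7 = 2*w/847)
X = 1621158 (X = ((786 - 3*16) + 593)*1218 = ((786 - 48) + 593)*1218 = (738 + 593)*1218 = 1331*1218 = 1621158)
X/F(-934, -42) = 1621158/(((2/847)*(-934))) = 1621158/(-1868/847) = 1621158*(-847/1868) = -686560413/934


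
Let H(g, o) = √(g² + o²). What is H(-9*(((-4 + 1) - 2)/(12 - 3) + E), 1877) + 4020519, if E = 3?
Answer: 4020519 + √3523613 ≈ 4.0224e+6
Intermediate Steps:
H(-9*(((-4 + 1) - 2)/(12 - 3) + E), 1877) + 4020519 = √((-9*(((-4 + 1) - 2)/(12 - 3) + 3))² + 1877²) + 4020519 = √((-9*((-3 - 2)/9 + 3))² + 3523129) + 4020519 = √((-9*(-5*⅑ + 3))² + 3523129) + 4020519 = √((-9*(-5/9 + 3))² + 3523129) + 4020519 = √((-9*22/9)² + 3523129) + 4020519 = √((-22)² + 3523129) + 4020519 = √(484 + 3523129) + 4020519 = √3523613 + 4020519 = 4020519 + √3523613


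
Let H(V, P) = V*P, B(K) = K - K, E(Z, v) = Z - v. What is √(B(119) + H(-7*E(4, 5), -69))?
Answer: I*√483 ≈ 21.977*I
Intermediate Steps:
B(K) = 0
H(V, P) = P*V
√(B(119) + H(-7*E(4, 5), -69)) = √(0 - (-483)*(4 - 1*5)) = √(0 - (-483)*(4 - 5)) = √(0 - (-483)*(-1)) = √(0 - 69*7) = √(0 - 483) = √(-483) = I*√483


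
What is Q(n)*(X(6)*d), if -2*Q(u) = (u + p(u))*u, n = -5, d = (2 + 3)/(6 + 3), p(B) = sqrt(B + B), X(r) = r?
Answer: -125/3 + 25*I*sqrt(10)/3 ≈ -41.667 + 26.352*I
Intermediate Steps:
p(B) = sqrt(2)*sqrt(B) (p(B) = sqrt(2*B) = sqrt(2)*sqrt(B))
d = 5/9 ≈ 0.55556
Q(u) = -u*(u + sqrt(2)*sqrt(u))/2 (Q(u) = -(u + sqrt(2)*sqrt(u))*u/2 = -u*(u + sqrt(2)*sqrt(u))/2)
Q(n)*(X(6)*d) = (-1/2*(-5)*(-5 + sqrt(2)*sqrt(-5)))*(6*(5/9)) = -1/2*(-5)*(-5 + sqrt(2)*(I*sqrt(5)))*(10/3) = -1/2*(-5)*(-5 + I*sqrt(10))*(10/3) = (-25/2 + 5*I*sqrt(10)/2)*(10/3) = -125/3 + 25*I*sqrt(10)/3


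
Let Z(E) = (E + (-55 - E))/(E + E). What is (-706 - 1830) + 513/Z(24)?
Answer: -164104/55 ≈ -2983.7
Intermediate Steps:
Z(E) = -55/(2*E) (Z(E) = -55*1/(2*E) = -55/(2*E))
(-706 - 1830) + 513/Z(24) = (-706 - 1830) + 513/((-55/2/24)) = -2536 + 513/((-55/2*1/24)) = -2536 + 513/(-55/48) = -2536 + 513*(-48/55) = -2536 - 24624/55 = -164104/55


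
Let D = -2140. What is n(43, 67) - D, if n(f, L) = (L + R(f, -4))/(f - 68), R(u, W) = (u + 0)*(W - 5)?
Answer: 10764/5 ≈ 2152.8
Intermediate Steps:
R(u, W) = u*(-5 + W)
n(f, L) = (L - 9*f)/(-68 + f) (n(f, L) = (L + f*(-5 - 4))/(f - 68) = (L + f*(-9))/(-68 + f) = (L - 9*f)/(-68 + f))
n(43, 67) - D = (67 - 9*43)/(-68 + 43) - 1*(-2140) = (67 - 387)/(-25) + 2140 = -1/25*(-320) + 2140 = 64/5 + 2140 = 10764/5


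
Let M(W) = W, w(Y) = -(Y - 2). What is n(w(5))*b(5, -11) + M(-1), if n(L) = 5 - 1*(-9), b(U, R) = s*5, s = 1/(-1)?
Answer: -71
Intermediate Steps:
w(Y) = 2 - Y (w(Y) = -(-2 + Y) = 2 - Y)
s = -1
b(U, R) = -5 (b(U, R) = -1*5 = -5)
n(L) = 14 (n(L) = 5 + 9 = 14)
n(w(5))*b(5, -11) + M(-1) = 14*(-5) - 1 = -70 - 1 = -71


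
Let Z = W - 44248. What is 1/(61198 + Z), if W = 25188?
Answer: 1/42138 ≈ 2.3732e-5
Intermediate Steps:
Z = -19060 (Z = 25188 - 44248 = -19060)
1/(61198 + Z) = 1/(61198 - 19060) = 1/42138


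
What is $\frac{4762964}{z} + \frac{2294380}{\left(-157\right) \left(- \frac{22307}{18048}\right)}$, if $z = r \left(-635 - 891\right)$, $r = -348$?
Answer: $\frac{5501707918942339}{464958943638} \approx 11833.0$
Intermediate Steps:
$z = 531048$ ($z = - 348 \left(-635 - 891\right) = \left(-348\right) \left(-1526\right) = 531048$)
$\frac{4762964}{z} + \frac{2294380}{\left(-157\right) \left(- \frac{22307}{18048}\right)} = \frac{4762964}{531048} + \frac{2294380}{\left(-157\right) \left(- \frac{22307}{18048}\right)} = 4762964 \cdot \frac{1}{531048} + \frac{2294380}{\left(-157\right) \left(\left(-22307\right) \frac{1}{18048}\right)} = \frac{1190741}{132762} + \frac{2294380}{\left(-157\right) \left(- \frac{22307}{18048}\right)} = \frac{1190741}{132762} + \frac{2294380}{\frac{3502199}{18048}} = \frac{1190741}{132762} + 2294380 \cdot \frac{18048}{3502199} = \frac{1190741}{132762} + \frac{41408970240}{3502199} = \frac{5501707918942339}{464958943638}$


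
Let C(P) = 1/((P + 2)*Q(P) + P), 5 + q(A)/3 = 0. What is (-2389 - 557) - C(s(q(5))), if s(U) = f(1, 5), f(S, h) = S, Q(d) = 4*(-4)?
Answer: -138461/47 ≈ -2946.0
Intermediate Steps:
Q(d) = -16
q(A) = -15 (q(A) = -15 + 3*0 = -15 + 0 = -15)
s(U) = 1
C(P) = 1/(-32 - 15*P) (C(P) = 1/((P + 2)*(-16) + P) = 1/((2 + P)*(-16) + P) = 1/((-32 - 16*P) + P) = 1/(-32 - 15*P))
(-2389 - 557) - C(s(q(5))) = (-2389 - 557) - 1/(-32 - 15*1) = -2946 - 1/(-32 - 15) = -2946 - 1/(-47) = -2946 - 1*(-1/47) = -2946 + 1/47 = -138461/47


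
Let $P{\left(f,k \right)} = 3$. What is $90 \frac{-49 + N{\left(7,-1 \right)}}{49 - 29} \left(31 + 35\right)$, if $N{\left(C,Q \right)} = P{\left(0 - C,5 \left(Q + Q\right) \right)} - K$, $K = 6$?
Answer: $-15444$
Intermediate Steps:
$N{\left(C,Q \right)} = -3$ ($N{\left(C,Q \right)} = 3 - 6 = -3$)
$90 \frac{-49 + N{\left(7,-1 \right)}}{49 - 29} \left(31 + 35\right) = 90 \frac{-49 - 3}{49 - 29} \left(31 + 35\right) = 90 \left(- \frac{52}{20}\right) 66 = 90 \left(\left(-52\right) \frac{1}{20}\right) 66 = 90 \left(- \frac{13}{5}\right) 66 = \left(-234\right) 66 = -15444$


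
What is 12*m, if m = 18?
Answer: 216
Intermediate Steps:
12*m = 12*18 = 216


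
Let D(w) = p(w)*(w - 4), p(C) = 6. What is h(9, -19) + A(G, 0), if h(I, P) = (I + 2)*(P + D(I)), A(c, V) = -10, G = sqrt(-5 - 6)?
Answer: 111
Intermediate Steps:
G = I*sqrt(11) (G = sqrt(-11) = I*sqrt(11) ≈ 3.3166*I)
D(w) = -24 + 6*w (D(w) = 6*(w - 4) = 6*(-4 + w) = -24 + 6*w)
h(I, P) = (2 + I)*(-24 + P + 6*I) (h(I, P) = (I + 2)*(P + (-24 + 6*I)) = (2 + I)*(-24 + P + 6*I))
h(9, -19) + A(G, 0) = (-48 - 12*9 + 2*(-19) + 6*9**2 + 9*(-19)) - 10 = (-48 - 108 - 38 + 6*81 - 171) - 10 = (-48 - 108 - 38 + 486 - 171) - 10 = 121 - 10 = 111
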